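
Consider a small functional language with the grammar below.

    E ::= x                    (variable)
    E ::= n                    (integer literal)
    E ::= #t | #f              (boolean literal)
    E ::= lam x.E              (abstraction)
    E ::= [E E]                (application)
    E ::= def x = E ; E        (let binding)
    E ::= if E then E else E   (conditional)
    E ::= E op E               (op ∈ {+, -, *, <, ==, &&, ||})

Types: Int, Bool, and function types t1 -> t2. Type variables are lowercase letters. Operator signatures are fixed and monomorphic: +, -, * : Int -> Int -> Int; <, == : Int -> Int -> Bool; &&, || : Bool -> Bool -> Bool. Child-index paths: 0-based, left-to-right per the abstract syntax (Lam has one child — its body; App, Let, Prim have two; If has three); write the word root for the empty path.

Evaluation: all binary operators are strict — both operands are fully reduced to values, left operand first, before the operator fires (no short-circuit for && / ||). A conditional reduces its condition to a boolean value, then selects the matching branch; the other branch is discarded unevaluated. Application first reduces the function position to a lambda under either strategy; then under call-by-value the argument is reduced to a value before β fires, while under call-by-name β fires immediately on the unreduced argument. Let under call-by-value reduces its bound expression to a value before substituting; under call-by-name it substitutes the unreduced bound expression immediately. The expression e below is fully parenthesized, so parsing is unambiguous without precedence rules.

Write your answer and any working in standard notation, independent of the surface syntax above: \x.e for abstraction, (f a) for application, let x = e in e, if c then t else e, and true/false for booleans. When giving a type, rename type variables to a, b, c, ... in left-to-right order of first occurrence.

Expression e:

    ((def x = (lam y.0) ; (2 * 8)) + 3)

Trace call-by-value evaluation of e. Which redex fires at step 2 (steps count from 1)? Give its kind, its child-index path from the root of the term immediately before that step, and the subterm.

Answer: delta at 0 : (2 * 8)

Derivation:
step 0: ((let x = (\y.0) in (2 * 8)) + 3)
step 1: [let@0] ((2 * 8) + 3)
step 2: [delta@0] (16 + 3)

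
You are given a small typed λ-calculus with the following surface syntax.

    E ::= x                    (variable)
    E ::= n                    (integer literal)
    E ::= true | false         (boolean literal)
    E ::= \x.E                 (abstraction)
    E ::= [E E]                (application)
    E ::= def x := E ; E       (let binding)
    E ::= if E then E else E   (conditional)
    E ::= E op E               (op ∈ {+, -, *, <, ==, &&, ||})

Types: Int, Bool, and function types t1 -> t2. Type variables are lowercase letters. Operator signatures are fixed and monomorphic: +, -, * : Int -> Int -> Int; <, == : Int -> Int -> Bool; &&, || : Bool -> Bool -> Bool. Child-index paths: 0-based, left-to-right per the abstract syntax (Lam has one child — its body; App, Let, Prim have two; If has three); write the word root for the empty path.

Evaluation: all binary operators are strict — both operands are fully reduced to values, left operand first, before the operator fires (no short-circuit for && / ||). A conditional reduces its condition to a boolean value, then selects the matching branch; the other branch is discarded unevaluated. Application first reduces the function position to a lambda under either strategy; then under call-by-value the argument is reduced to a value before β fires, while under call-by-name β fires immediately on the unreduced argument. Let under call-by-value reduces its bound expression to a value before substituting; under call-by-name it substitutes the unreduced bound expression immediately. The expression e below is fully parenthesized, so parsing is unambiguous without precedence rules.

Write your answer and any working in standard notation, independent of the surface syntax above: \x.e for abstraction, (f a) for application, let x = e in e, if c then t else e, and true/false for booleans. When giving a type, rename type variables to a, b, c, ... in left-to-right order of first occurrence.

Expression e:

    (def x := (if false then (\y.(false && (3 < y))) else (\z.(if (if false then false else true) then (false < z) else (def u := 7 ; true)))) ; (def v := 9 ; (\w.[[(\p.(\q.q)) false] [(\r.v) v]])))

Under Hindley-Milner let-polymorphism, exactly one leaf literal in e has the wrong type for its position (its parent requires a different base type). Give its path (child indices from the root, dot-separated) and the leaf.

Answer: 0.2.0.1.0 : false

Trace:
  unify Bool ~ Bool
  unify Bool ~ Bool
  unify Int ~ Int
y : a
  unify a ~ Int
  unify Bool ~ Bool
\y._ : Int -> Bool
  unify Bool ~ Bool
  unify Bool ~ Bool
  unify Bool ~ Bool
  unify Bool ~ Int
  FAIL: mismatch Bool ~ Int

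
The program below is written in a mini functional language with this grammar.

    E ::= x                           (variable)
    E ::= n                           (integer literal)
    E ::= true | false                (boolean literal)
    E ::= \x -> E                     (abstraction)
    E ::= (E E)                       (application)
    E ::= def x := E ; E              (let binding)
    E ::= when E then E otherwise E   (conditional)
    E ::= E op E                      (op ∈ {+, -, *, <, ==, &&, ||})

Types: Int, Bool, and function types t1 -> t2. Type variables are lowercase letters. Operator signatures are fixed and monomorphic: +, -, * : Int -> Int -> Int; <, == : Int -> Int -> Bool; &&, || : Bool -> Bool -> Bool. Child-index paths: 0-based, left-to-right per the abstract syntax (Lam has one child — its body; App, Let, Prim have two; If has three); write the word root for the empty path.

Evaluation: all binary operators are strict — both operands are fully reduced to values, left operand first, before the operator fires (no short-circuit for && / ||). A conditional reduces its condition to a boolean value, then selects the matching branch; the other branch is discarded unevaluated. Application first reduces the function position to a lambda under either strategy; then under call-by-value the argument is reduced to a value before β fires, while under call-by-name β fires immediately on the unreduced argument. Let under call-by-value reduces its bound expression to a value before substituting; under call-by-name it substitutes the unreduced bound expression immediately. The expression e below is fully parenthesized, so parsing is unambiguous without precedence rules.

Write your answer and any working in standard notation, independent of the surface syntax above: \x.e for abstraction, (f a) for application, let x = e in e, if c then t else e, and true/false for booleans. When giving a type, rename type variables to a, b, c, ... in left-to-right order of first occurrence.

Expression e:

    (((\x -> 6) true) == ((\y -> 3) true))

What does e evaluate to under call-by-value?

Trace:
step 0: (((\x.6) true) == ((\y.3) true))
step 1: [beta@0] (6 == ((\y.3) true))
step 2: [beta@1] (6 == 3)
step 3: [delta@root] false

Answer: false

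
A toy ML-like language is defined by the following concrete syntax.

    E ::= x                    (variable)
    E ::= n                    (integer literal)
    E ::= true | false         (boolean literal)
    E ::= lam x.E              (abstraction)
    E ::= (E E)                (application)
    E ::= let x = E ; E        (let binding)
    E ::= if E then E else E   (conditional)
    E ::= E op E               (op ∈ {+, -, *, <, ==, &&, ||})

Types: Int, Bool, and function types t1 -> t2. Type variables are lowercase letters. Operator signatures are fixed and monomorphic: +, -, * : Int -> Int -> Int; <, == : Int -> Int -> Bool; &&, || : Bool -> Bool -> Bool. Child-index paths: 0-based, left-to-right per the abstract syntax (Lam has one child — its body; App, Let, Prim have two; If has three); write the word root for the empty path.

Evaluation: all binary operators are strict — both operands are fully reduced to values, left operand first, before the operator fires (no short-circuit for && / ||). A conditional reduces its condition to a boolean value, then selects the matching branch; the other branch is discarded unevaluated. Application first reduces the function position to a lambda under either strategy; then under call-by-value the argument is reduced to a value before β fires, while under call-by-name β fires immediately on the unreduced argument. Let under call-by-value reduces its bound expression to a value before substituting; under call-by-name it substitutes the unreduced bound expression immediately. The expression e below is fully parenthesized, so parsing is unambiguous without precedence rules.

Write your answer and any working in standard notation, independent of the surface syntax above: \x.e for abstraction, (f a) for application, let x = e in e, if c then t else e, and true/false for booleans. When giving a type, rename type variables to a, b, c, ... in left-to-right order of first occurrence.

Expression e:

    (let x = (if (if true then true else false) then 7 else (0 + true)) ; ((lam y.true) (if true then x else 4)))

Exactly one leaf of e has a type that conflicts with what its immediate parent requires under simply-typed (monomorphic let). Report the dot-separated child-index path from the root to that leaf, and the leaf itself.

Working:
  unify Bool ~ Bool
  unify Bool ~ Bool
  unify Bool ~ Bool
  unify Int ~ Int
  unify Bool ~ Int
  FAIL: mismatch Bool ~ Int

Answer: 0.2.1 : true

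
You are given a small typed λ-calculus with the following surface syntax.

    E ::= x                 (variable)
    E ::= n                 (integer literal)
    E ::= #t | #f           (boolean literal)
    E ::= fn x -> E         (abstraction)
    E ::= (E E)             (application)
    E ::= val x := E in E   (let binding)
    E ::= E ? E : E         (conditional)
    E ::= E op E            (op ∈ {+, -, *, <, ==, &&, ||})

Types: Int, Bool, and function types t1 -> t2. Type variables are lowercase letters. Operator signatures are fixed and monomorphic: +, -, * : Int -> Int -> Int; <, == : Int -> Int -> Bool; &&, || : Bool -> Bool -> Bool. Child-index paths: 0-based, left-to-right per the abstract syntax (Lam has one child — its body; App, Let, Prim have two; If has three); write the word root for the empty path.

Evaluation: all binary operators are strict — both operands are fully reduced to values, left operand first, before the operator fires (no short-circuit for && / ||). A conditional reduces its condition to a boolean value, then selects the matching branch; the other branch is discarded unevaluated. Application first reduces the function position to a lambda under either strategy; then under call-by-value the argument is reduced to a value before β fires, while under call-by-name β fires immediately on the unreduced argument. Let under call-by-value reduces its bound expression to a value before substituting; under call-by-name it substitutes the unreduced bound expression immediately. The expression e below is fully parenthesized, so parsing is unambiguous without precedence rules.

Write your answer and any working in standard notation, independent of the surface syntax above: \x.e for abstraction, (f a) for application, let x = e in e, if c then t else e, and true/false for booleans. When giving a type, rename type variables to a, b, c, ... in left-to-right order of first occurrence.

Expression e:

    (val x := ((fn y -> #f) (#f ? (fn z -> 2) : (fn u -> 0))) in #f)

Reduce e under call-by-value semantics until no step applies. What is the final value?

Working:
step 0: (let x = ((\y.false) (if false then (\z.2) else (\u.0))) in false)
step 1: [if@0.1] (let x = ((\y.false) (\u.0)) in false)
step 2: [beta@0] (let x = false in false)
step 3: [let@root] false

Answer: false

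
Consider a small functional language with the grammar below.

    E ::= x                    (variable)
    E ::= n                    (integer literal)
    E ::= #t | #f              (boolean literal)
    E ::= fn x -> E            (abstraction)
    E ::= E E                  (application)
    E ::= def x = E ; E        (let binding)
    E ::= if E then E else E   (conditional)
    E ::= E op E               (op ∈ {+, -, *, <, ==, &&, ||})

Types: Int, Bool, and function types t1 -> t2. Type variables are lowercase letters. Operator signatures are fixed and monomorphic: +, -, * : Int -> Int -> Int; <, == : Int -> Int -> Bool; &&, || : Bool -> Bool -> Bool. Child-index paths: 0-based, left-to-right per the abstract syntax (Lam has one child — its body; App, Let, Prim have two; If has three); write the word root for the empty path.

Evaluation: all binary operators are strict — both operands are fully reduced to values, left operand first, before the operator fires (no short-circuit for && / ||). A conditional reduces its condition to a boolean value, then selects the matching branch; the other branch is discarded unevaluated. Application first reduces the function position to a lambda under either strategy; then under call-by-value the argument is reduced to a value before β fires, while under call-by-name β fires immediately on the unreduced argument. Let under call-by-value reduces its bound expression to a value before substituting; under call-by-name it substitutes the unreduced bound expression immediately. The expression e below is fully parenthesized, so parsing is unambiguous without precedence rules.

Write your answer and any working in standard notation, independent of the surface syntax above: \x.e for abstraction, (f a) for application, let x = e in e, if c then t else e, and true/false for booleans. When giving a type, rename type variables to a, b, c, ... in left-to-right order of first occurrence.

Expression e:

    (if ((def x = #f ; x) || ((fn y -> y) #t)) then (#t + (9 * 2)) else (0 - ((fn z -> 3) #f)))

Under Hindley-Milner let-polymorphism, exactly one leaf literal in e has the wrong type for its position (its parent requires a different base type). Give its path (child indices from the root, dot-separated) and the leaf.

Answer: 1.0 : true

Trace:
let x : Bool
x : Bool
  unify Bool ~ Bool
y : a
\y._ : a -> a
  unify a -> a ~ Bool -> b
  unify a ~ Bool
  unify Bool ~ b
_ _ : Bool
  unify Bool ~ Bool
  unify Bool ~ Bool
  unify Bool ~ Int
  FAIL: mismatch Bool ~ Int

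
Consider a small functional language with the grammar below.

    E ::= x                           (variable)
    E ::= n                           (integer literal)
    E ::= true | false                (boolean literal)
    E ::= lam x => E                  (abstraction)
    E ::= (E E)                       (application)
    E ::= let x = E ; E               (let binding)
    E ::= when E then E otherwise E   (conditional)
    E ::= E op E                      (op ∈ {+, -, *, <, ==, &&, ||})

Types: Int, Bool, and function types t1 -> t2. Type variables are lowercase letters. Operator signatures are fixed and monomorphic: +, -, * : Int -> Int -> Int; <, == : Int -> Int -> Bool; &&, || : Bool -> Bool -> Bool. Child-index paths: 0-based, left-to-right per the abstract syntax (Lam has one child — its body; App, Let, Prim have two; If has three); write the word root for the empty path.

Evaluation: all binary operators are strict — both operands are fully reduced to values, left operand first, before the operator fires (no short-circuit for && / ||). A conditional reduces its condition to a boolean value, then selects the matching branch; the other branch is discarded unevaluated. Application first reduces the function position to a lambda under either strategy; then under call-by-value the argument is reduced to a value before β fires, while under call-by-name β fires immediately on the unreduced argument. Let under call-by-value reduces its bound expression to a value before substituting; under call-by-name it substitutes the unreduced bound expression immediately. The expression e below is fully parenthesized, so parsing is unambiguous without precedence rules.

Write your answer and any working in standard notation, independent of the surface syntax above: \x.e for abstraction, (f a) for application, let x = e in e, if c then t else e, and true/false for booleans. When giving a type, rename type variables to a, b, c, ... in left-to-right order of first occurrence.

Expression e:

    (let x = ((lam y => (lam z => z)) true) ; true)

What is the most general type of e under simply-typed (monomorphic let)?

Answer: Bool

Derivation:
z : b
\z._ : b -> b
\y._ : a -> b -> b
  unify a -> b -> b ~ Bool -> c
  unify a ~ Bool
  unify b -> b ~ c
_ _ : b -> b
let x : b -> b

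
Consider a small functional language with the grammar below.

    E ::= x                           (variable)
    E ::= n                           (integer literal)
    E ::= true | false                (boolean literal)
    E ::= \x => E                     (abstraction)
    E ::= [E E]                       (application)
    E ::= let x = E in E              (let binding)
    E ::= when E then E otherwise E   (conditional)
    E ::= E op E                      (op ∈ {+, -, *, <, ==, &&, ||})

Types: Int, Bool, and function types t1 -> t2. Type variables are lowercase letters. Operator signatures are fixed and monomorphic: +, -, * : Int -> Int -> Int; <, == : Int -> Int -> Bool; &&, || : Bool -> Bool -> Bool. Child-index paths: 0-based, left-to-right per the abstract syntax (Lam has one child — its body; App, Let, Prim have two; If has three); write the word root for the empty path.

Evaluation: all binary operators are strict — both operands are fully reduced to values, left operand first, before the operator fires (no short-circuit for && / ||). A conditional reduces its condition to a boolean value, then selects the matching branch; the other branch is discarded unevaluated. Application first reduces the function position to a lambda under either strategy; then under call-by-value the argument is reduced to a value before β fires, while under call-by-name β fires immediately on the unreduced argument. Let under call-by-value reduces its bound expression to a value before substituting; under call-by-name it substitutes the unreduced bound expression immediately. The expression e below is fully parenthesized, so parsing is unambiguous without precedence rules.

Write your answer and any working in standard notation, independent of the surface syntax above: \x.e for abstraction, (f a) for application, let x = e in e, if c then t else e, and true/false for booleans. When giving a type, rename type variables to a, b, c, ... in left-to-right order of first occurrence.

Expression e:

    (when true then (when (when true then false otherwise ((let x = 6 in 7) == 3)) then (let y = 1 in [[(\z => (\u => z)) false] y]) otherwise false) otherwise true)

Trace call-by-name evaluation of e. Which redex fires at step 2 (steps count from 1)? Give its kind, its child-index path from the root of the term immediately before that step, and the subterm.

Trace:
step 0: (if true then (if (if true then false else ((let x = 6 in 7) == 3)) then (let y = 1 in (((\z.(\u.z)) false) y)) else false) else true)
step 1: [if@root] (if (if true then false else ((let x = 6 in 7) == 3)) then (let y = 1 in (((\z.(\u.z)) false) y)) else false)
step 2: [if@0] (if false then (let y = 1 in (((\z.(\u.z)) false) y)) else false)

Answer: if at 0 : (if true then false else ((let x = 6 in 7) == 3))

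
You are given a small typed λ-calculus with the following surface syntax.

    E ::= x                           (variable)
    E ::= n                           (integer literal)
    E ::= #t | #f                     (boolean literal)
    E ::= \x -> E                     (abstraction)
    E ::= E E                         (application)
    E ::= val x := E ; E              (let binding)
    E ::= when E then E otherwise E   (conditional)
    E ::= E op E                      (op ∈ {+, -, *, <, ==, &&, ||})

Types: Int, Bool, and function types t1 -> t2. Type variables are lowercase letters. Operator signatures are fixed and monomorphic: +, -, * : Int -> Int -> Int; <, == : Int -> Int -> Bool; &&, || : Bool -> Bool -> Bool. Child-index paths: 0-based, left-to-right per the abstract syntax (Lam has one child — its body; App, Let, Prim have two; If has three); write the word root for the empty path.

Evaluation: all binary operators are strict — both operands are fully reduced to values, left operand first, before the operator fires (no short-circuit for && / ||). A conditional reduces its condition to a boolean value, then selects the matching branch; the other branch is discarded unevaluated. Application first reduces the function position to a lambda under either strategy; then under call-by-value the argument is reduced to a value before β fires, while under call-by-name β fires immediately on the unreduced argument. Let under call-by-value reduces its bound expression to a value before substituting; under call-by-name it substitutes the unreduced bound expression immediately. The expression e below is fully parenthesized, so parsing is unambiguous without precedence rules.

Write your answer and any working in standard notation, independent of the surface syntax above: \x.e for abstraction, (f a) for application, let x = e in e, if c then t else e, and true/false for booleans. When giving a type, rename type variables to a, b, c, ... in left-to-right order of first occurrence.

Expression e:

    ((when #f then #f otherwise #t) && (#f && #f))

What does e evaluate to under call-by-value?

Answer: false

Trace:
step 0: ((if false then false else true) && (false && false))
step 1: [if@0] (true && (false && false))
step 2: [delta@1] (true && false)
step 3: [delta@root] false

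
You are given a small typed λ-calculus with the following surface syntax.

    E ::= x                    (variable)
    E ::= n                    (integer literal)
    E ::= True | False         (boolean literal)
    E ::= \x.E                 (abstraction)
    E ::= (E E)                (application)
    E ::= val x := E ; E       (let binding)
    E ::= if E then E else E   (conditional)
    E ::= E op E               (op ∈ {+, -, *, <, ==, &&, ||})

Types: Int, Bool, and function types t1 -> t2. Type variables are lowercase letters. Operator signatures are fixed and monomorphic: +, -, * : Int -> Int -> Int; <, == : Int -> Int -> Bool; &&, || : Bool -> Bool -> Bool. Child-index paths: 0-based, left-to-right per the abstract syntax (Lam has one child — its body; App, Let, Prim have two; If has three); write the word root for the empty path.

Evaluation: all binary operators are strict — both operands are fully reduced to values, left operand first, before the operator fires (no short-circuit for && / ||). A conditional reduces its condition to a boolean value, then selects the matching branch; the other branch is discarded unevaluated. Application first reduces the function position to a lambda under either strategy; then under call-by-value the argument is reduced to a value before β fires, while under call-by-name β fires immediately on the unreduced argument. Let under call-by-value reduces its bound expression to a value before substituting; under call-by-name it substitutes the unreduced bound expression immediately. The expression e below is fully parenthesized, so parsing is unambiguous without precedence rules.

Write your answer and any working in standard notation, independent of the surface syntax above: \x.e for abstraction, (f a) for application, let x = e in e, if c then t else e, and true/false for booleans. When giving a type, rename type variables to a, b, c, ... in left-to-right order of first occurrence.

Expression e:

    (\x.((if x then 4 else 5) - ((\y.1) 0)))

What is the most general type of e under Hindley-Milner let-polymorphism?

Answer: Bool -> Int

Trace:
x : a
  unify a ~ Bool
  unify Int ~ Int
  unify Int ~ Int
\y._ : b -> Int
  unify b -> Int ~ Int -> c
  unify b ~ Int
  unify Int ~ c
_ _ : Int
  unify Int ~ Int
\x._ : Bool -> Int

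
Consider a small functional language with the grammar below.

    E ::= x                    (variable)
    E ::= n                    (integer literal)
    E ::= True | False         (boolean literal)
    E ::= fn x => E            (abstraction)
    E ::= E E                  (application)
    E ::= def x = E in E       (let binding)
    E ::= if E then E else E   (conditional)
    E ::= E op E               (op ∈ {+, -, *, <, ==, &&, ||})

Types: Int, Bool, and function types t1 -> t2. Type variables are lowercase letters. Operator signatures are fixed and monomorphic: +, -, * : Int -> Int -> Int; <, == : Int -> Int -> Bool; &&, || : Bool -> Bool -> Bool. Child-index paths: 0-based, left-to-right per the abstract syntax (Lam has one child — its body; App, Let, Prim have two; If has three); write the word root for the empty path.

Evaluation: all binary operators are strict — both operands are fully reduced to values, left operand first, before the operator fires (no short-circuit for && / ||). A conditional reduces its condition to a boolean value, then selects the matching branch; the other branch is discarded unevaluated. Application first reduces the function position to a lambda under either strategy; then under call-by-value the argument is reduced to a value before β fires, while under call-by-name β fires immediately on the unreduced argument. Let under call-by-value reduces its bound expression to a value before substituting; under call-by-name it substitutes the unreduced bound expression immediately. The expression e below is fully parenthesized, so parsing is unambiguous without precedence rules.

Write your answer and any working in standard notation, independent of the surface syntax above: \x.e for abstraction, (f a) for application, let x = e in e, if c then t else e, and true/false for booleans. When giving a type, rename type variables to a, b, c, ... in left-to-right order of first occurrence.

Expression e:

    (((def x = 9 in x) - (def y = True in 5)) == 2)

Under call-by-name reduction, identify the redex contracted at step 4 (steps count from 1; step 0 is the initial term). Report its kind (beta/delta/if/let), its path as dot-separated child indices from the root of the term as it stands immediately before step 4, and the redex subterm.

Answer: delta at root : (4 == 2)

Trace:
step 0: (((let x = 9 in x) - (let y = true in 5)) == 2)
step 1: [let@0.0] ((9 - (let y = true in 5)) == 2)
step 2: [let@0.1] ((9 - 5) == 2)
step 3: [delta@0] (4 == 2)
step 4: [delta@root] false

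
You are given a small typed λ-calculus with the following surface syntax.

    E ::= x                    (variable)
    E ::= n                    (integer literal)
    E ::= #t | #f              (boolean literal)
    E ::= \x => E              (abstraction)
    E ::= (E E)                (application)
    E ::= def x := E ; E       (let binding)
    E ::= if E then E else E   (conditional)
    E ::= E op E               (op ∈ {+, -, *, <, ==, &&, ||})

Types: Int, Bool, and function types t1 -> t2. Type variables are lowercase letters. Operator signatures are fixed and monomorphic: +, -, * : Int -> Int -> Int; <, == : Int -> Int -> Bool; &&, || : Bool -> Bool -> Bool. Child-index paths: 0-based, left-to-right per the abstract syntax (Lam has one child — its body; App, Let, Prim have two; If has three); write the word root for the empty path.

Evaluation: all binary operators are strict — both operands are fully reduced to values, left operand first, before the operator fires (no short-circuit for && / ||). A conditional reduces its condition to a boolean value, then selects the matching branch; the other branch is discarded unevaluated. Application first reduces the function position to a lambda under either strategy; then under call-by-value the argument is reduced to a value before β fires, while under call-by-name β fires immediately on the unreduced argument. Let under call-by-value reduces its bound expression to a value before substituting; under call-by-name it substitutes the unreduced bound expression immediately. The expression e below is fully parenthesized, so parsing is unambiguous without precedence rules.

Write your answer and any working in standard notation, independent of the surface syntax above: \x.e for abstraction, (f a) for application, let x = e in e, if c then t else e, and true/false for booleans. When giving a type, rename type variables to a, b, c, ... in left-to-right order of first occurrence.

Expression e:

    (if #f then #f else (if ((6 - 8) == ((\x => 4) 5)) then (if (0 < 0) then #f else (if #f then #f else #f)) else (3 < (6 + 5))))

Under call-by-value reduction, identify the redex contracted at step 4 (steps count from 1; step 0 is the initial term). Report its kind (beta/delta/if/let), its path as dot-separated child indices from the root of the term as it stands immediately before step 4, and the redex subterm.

Answer: delta at 0 : (-2 == 4)

Trace:
step 0: (if false then false else (if ((6 - 8) == ((\x.4) 5)) then (if (0 < 0) then false else (if false then false else false)) else (3 < (6 + 5))))
step 1: [if@root] (if ((6 - 8) == ((\x.4) 5)) then (if (0 < 0) then false else (if false then false else false)) else (3 < (6 + 5)))
step 2: [delta@0.0] (if (-2 == ((\x.4) 5)) then (if (0 < 0) then false else (if false then false else false)) else (3 < (6 + 5)))
step 3: [beta@0.1] (if (-2 == 4) then (if (0 < 0) then false else (if false then false else false)) else (3 < (6 + 5)))
step 4: [delta@0] (if false then (if (0 < 0) then false else (if false then false else false)) else (3 < (6 + 5)))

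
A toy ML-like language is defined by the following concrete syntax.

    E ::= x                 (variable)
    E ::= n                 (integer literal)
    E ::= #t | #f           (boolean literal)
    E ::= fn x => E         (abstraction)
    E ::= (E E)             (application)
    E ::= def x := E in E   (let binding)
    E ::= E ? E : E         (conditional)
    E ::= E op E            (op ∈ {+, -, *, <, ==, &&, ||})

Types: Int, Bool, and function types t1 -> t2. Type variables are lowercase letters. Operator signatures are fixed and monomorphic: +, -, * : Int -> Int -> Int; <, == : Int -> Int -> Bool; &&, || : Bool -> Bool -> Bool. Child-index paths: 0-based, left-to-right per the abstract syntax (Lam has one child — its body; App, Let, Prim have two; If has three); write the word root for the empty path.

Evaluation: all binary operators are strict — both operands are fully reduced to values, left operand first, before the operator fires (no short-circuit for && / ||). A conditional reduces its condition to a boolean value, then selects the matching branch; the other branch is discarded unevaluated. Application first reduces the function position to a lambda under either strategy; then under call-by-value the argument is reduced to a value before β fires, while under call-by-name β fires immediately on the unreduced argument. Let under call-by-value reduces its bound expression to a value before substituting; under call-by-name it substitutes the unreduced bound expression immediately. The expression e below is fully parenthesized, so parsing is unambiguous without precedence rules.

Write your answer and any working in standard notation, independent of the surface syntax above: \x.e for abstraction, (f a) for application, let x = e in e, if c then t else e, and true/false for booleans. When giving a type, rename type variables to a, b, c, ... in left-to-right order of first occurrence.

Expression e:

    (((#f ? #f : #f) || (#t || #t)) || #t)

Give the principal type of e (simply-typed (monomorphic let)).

Working:
  unify Bool ~ Bool
  unify Bool ~ Bool
  unify Bool ~ Bool
  unify Bool ~ Bool
  unify Bool ~ Bool
  unify Bool ~ Bool
  unify Bool ~ Bool
  unify Bool ~ Bool

Answer: Bool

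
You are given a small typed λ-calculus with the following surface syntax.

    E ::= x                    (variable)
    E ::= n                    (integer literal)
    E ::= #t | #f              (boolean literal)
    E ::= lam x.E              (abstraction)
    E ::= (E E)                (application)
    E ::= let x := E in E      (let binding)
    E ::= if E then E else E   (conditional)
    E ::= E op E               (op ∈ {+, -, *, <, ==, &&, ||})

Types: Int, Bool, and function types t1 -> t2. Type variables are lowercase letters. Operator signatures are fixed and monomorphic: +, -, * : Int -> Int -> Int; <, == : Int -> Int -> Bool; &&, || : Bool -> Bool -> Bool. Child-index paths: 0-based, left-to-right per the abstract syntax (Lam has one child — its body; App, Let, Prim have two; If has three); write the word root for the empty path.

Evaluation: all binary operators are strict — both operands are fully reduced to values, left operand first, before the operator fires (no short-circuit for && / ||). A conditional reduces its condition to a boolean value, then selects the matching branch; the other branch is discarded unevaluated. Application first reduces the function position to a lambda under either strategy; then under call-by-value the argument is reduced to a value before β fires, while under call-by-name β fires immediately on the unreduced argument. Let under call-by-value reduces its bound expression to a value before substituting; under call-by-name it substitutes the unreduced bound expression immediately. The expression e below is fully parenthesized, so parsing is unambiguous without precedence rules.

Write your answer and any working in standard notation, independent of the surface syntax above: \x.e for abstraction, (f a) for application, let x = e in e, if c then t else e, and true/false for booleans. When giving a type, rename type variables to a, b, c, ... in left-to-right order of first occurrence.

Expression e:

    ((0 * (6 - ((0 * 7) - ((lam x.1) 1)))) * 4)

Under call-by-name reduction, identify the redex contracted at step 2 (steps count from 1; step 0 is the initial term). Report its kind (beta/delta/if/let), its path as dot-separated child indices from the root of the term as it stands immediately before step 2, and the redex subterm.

Answer: beta at 0.1.1.1 : ((\x.1) 1)

Derivation:
step 0: ((0 * (6 - ((0 * 7) - ((\x.1) 1)))) * 4)
step 1: [delta@0.1.1.0] ((0 * (6 - (0 - ((\x.1) 1)))) * 4)
step 2: [beta@0.1.1.1] ((0 * (6 - (0 - 1))) * 4)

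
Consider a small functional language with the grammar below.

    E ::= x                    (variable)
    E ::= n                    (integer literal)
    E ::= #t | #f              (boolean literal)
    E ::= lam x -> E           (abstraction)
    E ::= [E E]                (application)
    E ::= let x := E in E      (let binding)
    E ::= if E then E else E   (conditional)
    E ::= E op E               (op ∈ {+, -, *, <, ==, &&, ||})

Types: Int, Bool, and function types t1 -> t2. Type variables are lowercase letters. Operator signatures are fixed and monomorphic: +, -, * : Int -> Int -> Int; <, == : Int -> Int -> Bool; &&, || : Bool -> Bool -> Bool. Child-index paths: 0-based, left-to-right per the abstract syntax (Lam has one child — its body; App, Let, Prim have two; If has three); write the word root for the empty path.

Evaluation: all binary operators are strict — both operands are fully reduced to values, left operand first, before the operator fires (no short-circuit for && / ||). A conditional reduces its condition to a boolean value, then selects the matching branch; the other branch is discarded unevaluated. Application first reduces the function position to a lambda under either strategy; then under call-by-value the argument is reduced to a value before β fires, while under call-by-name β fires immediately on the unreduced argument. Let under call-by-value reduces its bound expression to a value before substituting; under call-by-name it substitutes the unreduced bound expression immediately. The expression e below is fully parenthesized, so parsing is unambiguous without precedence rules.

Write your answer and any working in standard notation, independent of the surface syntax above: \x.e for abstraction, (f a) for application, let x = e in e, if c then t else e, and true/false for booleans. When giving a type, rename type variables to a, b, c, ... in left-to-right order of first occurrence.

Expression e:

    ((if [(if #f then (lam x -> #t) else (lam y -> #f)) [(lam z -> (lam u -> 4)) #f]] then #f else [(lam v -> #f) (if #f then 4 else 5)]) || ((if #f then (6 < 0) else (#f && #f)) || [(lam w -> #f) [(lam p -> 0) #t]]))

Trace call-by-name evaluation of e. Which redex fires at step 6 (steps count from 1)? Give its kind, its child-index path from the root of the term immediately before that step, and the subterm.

Answer: delta at 1.0 : (false && false)

Trace:
step 0: ((if ((if false then (\x.true) else (\y.false)) ((\z.(\u.4)) false)) then false else ((\v.false) (if false then 4 else 5))) || ((if false then (6 < 0) else (false && false)) || ((\w.false) ((\p.0) true))))
step 1: [if@0.0.0] ((if ((\y.false) ((\z.(\u.4)) false)) then false else ((\v.false) (if false then 4 else 5))) || ((if false then (6 < 0) else (false && false)) || ((\w.false) ((\p.0) true))))
step 2: [beta@0.0] ((if false then false else ((\v.false) (if false then 4 else 5))) || ((if false then (6 < 0) else (false && false)) || ((\w.false) ((\p.0) true))))
step 3: [if@0] (((\v.false) (if false then 4 else 5)) || ((if false then (6 < 0) else (false && false)) || ((\w.false) ((\p.0) true))))
step 4: [beta@0] (false || ((if false then (6 < 0) else (false && false)) || ((\w.false) ((\p.0) true))))
step 5: [if@1.0] (false || ((false && false) || ((\w.false) ((\p.0) true))))
step 6: [delta@1.0] (false || (false || ((\w.false) ((\p.0) true))))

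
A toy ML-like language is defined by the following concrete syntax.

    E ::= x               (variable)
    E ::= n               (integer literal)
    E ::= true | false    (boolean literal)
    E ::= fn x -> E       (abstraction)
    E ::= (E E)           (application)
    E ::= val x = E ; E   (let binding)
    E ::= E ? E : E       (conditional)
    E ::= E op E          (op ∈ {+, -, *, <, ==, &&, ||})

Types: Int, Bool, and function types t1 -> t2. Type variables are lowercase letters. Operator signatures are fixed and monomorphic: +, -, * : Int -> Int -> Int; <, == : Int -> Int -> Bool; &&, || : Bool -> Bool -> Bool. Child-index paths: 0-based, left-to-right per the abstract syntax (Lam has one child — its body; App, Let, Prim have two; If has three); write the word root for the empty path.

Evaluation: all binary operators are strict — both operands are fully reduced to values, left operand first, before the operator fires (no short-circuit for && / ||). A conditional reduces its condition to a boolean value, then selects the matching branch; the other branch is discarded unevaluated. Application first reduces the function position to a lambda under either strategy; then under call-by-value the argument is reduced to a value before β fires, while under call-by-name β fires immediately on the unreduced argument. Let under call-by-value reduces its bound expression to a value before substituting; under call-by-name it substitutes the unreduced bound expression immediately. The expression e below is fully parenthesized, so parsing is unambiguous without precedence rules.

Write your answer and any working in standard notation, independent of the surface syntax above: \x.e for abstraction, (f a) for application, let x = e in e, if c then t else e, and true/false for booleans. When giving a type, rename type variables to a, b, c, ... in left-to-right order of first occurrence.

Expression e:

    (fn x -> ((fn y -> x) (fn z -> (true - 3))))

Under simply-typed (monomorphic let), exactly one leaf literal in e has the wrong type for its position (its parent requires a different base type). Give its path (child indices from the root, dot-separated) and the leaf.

Derivation:
x : a
\y._ : b -> a
  unify Bool ~ Int
  FAIL: mismatch Bool ~ Int

Answer: 0.1.0.0 : true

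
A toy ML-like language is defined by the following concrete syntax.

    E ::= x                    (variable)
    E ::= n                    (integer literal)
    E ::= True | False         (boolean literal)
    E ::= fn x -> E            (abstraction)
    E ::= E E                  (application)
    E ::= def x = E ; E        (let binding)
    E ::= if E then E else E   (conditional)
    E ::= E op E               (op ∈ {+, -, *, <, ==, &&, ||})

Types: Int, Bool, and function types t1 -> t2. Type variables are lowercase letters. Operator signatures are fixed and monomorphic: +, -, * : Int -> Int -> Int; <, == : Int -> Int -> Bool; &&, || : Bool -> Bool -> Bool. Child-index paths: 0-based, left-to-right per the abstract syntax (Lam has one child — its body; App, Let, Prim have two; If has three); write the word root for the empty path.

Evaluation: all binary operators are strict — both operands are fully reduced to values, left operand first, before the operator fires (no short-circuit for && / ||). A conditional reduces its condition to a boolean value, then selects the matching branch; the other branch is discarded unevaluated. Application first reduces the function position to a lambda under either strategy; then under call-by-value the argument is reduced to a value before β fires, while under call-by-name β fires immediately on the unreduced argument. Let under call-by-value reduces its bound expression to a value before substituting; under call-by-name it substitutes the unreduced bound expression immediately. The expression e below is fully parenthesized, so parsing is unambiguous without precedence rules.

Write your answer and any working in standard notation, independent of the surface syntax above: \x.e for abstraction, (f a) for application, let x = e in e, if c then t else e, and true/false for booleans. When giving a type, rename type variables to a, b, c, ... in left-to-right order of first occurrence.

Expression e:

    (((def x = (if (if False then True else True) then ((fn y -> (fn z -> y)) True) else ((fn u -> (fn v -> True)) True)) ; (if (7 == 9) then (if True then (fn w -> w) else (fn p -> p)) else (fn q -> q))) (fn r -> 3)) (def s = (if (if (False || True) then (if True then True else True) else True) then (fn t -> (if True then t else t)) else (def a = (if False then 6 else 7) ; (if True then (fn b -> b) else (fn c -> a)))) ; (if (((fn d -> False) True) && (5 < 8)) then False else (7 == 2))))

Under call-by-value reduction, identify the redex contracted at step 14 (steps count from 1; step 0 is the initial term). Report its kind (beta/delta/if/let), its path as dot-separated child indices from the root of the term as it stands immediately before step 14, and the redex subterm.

Answer: delta at 1.0.1 : (5 < 8)

Derivation:
step 0: (((let x = (if (if false then true else true) then ((\y.(\z.y)) true) else ((\u.(\v.true)) true)) in (if (7 == 9) then (if true then (\w.w) else (\p.p)) else (\q.q))) (\r.3)) (let s = (if (if (false || true) then (if true then true else true) else true) then (\t.(if true then t else t)) else (let a = (if false then 6 else 7) in (if true then (\b.b) else (\c.a)))) in (if (((\d.false) true) && (5 < 8)) then false else (7 == 2))))
step 1: [if@0.0.0.0] (((let x = (if true then ((\y.(\z.y)) true) else ((\u.(\v.true)) true)) in (if (7 == 9) then (if true then (\w.w) else (\p.p)) else (\q.q))) (\r.3)) (let s = (if (if (false || true) then (if true then true else true) else true) then (\t.(if true then t else t)) else (let a = (if false then 6 else 7) in (if true then (\b.b) else (\c.a)))) in (if (((\d.false) true) && (5 < 8)) then false else (7 == 2))))
step 2: [if@0.0.0] (((let x = ((\y.(\z.y)) true) in (if (7 == 9) then (if true then (\w.w) else (\p.p)) else (\q.q))) (\r.3)) (let s = (if (if (false || true) then (if true then true else true) else true) then (\t.(if true then t else t)) else (let a = (if false then 6 else 7) in (if true then (\b.b) else (\c.a)))) in (if (((\d.false) true) && (5 < 8)) then false else (7 == 2))))
step 3: [beta@0.0.0] (((let x = (\z.true) in (if (7 == 9) then (if true then (\w.w) else (\p.p)) else (\q.q))) (\r.3)) (let s = (if (if (false || true) then (if true then true else true) else true) then (\t.(if true then t else t)) else (let a = (if false then 6 else 7) in (if true then (\b.b) else (\c.a)))) in (if (((\d.false) true) && (5 < 8)) then false else (7 == 2))))
step 4: [let@0.0] (((if (7 == 9) then (if true then (\w.w) else (\p.p)) else (\q.q)) (\r.3)) (let s = (if (if (false || true) then (if true then true else true) else true) then (\t.(if true then t else t)) else (let a = (if false then 6 else 7) in (if true then (\b.b) else (\c.a)))) in (if (((\d.false) true) && (5 < 8)) then false else (7 == 2))))
step 5: [delta@0.0.0] (((if false then (if true then (\w.w) else (\p.p)) else (\q.q)) (\r.3)) (let s = (if (if (false || true) then (if true then true else true) else true) then (\t.(if true then t else t)) else (let a = (if false then 6 else 7) in (if true then (\b.b) else (\c.a)))) in (if (((\d.false) true) && (5 < 8)) then false else (7 == 2))))
step 6: [if@0.0] (((\q.q) (\r.3)) (let s = (if (if (false || true) then (if true then true else true) else true) then (\t.(if true then t else t)) else (let a = (if false then 6 else 7) in (if true then (\b.b) else (\c.a)))) in (if (((\d.false) true) && (5 < 8)) then false else (7 == 2))))
step 7: [beta@0] ((\r.3) (let s = (if (if (false || true) then (if true then true else true) else true) then (\t.(if true then t else t)) else (let a = (if false then 6 else 7) in (if true then (\b.b) else (\c.a)))) in (if (((\d.false) true) && (5 < 8)) then false else (7 == 2))))
step 8: [delta@1.0.0.0] ((\r.3) (let s = (if (if true then (if true then true else true) else true) then (\t.(if true then t else t)) else (let a = (if false then 6 else 7) in (if true then (\b.b) else (\c.a)))) in (if (((\d.false) true) && (5 < 8)) then false else (7 == 2))))
step 9: [if@1.0.0] ((\r.3) (let s = (if (if true then true else true) then (\t.(if true then t else t)) else (let a = (if false then 6 else 7) in (if true then (\b.b) else (\c.a)))) in (if (((\d.false) true) && (5 < 8)) then false else (7 == 2))))
step 10: [if@1.0.0] ((\r.3) (let s = (if true then (\t.(if true then t else t)) else (let a = (if false then 6 else 7) in (if true then (\b.b) else (\c.a)))) in (if (((\d.false) true) && (5 < 8)) then false else (7 == 2))))
step 11: [if@1.0] ((\r.3) (let s = (\t.(if true then t else t)) in (if (((\d.false) true) && (5 < 8)) then false else (7 == 2))))
step 12: [let@1] ((\r.3) (if (((\d.false) true) && (5 < 8)) then false else (7 == 2)))
step 13: [beta@1.0.0] ((\r.3) (if (false && (5 < 8)) then false else (7 == 2)))
step 14: [delta@1.0.1] ((\r.3) (if (false && true) then false else (7 == 2)))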